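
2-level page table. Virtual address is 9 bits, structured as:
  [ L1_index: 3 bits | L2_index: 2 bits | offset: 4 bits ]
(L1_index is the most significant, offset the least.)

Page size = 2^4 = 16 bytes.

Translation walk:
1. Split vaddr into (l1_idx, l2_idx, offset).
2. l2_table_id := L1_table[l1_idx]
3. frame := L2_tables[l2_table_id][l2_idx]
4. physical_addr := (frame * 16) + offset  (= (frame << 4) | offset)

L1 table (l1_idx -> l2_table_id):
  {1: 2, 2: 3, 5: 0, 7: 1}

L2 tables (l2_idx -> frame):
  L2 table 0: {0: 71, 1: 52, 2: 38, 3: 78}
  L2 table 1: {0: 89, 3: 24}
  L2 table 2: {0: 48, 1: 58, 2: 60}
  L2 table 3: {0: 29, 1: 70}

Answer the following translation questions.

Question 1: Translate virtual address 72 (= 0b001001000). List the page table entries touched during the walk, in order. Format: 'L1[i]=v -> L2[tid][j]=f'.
Answer: L1[1]=2 -> L2[2][0]=48

Derivation:
vaddr = 72 = 0b001001000
Split: l1_idx=1, l2_idx=0, offset=8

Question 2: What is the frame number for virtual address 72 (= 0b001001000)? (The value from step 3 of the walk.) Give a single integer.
vaddr = 72: l1_idx=1, l2_idx=0
L1[1] = 2; L2[2][0] = 48

Answer: 48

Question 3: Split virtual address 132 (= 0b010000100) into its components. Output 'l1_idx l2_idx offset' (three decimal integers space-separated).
vaddr = 132 = 0b010000100
  top 3 bits -> l1_idx = 2
  next 2 bits -> l2_idx = 0
  bottom 4 bits -> offset = 4

Answer: 2 0 4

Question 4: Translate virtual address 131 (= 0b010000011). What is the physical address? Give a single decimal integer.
vaddr = 131 = 0b010000011
Split: l1_idx=2, l2_idx=0, offset=3
L1[2] = 3
L2[3][0] = 29
paddr = 29 * 16 + 3 = 467

Answer: 467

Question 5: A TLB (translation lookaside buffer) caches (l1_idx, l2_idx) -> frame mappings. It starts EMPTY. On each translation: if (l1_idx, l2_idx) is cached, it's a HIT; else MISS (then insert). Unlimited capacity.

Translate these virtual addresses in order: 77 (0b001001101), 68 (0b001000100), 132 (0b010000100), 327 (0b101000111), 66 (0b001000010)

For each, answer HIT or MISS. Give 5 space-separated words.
vaddr=77: (1,0) not in TLB -> MISS, insert
vaddr=68: (1,0) in TLB -> HIT
vaddr=132: (2,0) not in TLB -> MISS, insert
vaddr=327: (5,0) not in TLB -> MISS, insert
vaddr=66: (1,0) in TLB -> HIT

Answer: MISS HIT MISS MISS HIT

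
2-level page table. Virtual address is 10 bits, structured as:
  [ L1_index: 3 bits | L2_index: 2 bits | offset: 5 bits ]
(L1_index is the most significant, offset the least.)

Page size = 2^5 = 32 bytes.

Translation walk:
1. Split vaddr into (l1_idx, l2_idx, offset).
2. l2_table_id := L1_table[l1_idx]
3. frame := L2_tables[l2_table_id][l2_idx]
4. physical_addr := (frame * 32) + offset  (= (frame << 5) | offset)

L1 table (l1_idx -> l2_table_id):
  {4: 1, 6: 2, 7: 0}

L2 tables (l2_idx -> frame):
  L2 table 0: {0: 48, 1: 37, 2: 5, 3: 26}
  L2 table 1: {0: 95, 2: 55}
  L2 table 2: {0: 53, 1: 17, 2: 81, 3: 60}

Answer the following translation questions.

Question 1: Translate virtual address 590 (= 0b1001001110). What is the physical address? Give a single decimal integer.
Answer: 1774

Derivation:
vaddr = 590 = 0b1001001110
Split: l1_idx=4, l2_idx=2, offset=14
L1[4] = 1
L2[1][2] = 55
paddr = 55 * 32 + 14 = 1774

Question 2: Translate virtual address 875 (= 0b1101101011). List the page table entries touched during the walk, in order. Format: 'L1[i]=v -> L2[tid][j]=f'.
Answer: L1[6]=2 -> L2[2][3]=60

Derivation:
vaddr = 875 = 0b1101101011
Split: l1_idx=6, l2_idx=3, offset=11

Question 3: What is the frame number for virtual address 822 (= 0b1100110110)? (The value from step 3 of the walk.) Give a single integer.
Answer: 17

Derivation:
vaddr = 822: l1_idx=6, l2_idx=1
L1[6] = 2; L2[2][1] = 17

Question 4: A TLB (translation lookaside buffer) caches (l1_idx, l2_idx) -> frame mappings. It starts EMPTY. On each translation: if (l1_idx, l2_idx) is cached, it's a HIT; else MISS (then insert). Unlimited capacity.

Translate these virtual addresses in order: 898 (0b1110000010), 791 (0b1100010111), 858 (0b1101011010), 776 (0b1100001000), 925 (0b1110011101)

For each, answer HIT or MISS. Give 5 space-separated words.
vaddr=898: (7,0) not in TLB -> MISS, insert
vaddr=791: (6,0) not in TLB -> MISS, insert
vaddr=858: (6,2) not in TLB -> MISS, insert
vaddr=776: (6,0) in TLB -> HIT
vaddr=925: (7,0) in TLB -> HIT

Answer: MISS MISS MISS HIT HIT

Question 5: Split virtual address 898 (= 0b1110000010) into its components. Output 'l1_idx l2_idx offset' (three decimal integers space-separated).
vaddr = 898 = 0b1110000010
  top 3 bits -> l1_idx = 7
  next 2 bits -> l2_idx = 0
  bottom 5 bits -> offset = 2

Answer: 7 0 2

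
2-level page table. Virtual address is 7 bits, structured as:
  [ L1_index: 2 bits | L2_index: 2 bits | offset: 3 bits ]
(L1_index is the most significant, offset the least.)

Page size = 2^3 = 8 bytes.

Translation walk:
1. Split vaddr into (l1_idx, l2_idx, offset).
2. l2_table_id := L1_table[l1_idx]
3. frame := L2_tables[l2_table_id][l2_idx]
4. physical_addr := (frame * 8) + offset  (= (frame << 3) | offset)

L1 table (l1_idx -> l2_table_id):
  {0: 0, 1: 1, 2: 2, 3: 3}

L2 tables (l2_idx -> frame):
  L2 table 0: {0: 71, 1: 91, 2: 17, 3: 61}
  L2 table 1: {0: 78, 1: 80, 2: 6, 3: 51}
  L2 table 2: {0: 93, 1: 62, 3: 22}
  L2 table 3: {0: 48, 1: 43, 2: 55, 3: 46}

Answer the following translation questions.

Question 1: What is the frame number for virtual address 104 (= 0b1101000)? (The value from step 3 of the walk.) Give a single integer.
Answer: 43

Derivation:
vaddr = 104: l1_idx=3, l2_idx=1
L1[3] = 3; L2[3][1] = 43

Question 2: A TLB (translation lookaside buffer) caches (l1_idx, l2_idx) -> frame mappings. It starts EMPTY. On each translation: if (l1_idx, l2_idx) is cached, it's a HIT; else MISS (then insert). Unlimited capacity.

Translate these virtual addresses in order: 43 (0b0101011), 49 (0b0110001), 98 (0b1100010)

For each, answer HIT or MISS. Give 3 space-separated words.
vaddr=43: (1,1) not in TLB -> MISS, insert
vaddr=49: (1,2) not in TLB -> MISS, insert
vaddr=98: (3,0) not in TLB -> MISS, insert

Answer: MISS MISS MISS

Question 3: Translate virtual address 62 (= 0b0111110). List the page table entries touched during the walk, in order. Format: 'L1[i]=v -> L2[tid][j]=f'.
vaddr = 62 = 0b0111110
Split: l1_idx=1, l2_idx=3, offset=6

Answer: L1[1]=1 -> L2[1][3]=51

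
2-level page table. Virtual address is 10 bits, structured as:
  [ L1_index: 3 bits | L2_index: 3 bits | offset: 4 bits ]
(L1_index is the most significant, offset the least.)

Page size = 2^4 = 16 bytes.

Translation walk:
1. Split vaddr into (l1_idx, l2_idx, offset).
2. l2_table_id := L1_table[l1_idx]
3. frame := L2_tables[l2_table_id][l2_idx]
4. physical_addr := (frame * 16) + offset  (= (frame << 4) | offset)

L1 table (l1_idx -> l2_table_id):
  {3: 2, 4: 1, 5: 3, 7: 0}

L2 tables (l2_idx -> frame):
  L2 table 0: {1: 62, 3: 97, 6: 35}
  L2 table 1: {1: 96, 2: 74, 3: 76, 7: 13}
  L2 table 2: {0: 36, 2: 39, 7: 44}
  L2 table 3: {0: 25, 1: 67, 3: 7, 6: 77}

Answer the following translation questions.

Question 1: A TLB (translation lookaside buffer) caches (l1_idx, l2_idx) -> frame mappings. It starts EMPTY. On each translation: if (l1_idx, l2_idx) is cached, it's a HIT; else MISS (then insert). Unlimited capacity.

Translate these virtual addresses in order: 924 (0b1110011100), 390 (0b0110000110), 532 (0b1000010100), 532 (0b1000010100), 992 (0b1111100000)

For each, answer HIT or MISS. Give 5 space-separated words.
Answer: MISS MISS MISS HIT MISS

Derivation:
vaddr=924: (7,1) not in TLB -> MISS, insert
vaddr=390: (3,0) not in TLB -> MISS, insert
vaddr=532: (4,1) not in TLB -> MISS, insert
vaddr=532: (4,1) in TLB -> HIT
vaddr=992: (7,6) not in TLB -> MISS, insert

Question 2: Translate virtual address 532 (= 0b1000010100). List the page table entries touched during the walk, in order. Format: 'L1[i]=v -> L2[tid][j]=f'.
Answer: L1[4]=1 -> L2[1][1]=96

Derivation:
vaddr = 532 = 0b1000010100
Split: l1_idx=4, l2_idx=1, offset=4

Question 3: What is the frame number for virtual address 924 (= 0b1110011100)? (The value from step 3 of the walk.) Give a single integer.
vaddr = 924: l1_idx=7, l2_idx=1
L1[7] = 0; L2[0][1] = 62

Answer: 62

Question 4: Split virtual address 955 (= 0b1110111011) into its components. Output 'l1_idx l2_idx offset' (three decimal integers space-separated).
vaddr = 955 = 0b1110111011
  top 3 bits -> l1_idx = 7
  next 3 bits -> l2_idx = 3
  bottom 4 bits -> offset = 11

Answer: 7 3 11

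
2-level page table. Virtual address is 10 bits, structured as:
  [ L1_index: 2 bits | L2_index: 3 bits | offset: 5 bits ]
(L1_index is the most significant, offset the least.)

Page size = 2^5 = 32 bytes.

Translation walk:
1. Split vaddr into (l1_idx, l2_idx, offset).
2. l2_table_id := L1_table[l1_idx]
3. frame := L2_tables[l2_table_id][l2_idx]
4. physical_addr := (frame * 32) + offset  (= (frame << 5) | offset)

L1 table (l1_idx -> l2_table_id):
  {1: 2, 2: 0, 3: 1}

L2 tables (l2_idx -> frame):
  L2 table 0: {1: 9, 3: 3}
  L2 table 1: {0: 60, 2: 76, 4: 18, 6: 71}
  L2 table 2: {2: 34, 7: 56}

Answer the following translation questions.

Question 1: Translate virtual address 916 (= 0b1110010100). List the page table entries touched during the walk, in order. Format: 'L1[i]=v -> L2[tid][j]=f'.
Answer: L1[3]=1 -> L2[1][4]=18

Derivation:
vaddr = 916 = 0b1110010100
Split: l1_idx=3, l2_idx=4, offset=20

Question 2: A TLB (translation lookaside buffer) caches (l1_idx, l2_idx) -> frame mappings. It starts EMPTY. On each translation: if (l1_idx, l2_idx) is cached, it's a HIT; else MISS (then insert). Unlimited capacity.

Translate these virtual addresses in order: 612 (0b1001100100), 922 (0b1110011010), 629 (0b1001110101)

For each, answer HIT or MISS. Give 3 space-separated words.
Answer: MISS MISS HIT

Derivation:
vaddr=612: (2,3) not in TLB -> MISS, insert
vaddr=922: (3,4) not in TLB -> MISS, insert
vaddr=629: (2,3) in TLB -> HIT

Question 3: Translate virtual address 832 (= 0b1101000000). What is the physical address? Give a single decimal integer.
vaddr = 832 = 0b1101000000
Split: l1_idx=3, l2_idx=2, offset=0
L1[3] = 1
L2[1][2] = 76
paddr = 76 * 32 + 0 = 2432

Answer: 2432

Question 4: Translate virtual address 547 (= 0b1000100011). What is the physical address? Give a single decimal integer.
Answer: 291

Derivation:
vaddr = 547 = 0b1000100011
Split: l1_idx=2, l2_idx=1, offset=3
L1[2] = 0
L2[0][1] = 9
paddr = 9 * 32 + 3 = 291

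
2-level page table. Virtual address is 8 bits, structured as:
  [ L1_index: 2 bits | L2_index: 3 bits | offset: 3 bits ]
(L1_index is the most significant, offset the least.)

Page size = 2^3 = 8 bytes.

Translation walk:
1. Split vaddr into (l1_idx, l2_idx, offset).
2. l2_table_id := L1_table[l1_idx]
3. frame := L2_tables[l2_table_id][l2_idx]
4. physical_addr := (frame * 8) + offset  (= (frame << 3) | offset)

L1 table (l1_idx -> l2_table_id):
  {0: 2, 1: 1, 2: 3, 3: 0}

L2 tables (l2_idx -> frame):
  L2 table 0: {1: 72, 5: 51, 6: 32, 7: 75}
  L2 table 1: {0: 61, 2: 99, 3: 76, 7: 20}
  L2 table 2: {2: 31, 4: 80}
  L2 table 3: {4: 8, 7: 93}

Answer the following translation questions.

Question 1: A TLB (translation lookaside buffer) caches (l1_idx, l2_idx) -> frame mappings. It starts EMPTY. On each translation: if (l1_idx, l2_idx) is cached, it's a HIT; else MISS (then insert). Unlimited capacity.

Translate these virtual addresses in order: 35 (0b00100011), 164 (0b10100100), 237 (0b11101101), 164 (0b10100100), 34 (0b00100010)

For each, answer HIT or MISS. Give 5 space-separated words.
Answer: MISS MISS MISS HIT HIT

Derivation:
vaddr=35: (0,4) not in TLB -> MISS, insert
vaddr=164: (2,4) not in TLB -> MISS, insert
vaddr=237: (3,5) not in TLB -> MISS, insert
vaddr=164: (2,4) in TLB -> HIT
vaddr=34: (0,4) in TLB -> HIT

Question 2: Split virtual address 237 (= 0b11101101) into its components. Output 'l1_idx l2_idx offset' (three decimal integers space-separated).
vaddr = 237 = 0b11101101
  top 2 bits -> l1_idx = 3
  next 3 bits -> l2_idx = 5
  bottom 3 bits -> offset = 5

Answer: 3 5 5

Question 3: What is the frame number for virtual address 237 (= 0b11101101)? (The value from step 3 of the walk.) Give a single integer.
vaddr = 237: l1_idx=3, l2_idx=5
L1[3] = 0; L2[0][5] = 51

Answer: 51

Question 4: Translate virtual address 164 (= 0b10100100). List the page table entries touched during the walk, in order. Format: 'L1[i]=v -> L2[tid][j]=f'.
vaddr = 164 = 0b10100100
Split: l1_idx=2, l2_idx=4, offset=4

Answer: L1[2]=3 -> L2[3][4]=8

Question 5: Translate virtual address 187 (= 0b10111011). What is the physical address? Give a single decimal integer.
vaddr = 187 = 0b10111011
Split: l1_idx=2, l2_idx=7, offset=3
L1[2] = 3
L2[3][7] = 93
paddr = 93 * 8 + 3 = 747

Answer: 747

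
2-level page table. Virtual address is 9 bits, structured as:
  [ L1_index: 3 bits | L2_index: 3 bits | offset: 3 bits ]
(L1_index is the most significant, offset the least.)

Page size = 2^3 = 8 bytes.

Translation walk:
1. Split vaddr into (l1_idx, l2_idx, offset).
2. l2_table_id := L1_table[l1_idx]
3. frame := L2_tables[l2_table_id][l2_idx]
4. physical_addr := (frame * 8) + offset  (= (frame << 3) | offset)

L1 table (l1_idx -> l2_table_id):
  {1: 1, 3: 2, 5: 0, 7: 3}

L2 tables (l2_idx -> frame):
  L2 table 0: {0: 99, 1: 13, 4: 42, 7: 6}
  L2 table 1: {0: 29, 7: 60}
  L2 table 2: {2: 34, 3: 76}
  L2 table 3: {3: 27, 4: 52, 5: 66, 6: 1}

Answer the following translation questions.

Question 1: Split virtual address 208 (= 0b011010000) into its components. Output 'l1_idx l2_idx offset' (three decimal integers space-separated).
Answer: 3 2 0

Derivation:
vaddr = 208 = 0b011010000
  top 3 bits -> l1_idx = 3
  next 3 bits -> l2_idx = 2
  bottom 3 bits -> offset = 0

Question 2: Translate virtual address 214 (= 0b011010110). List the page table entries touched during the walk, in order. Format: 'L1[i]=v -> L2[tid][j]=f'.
vaddr = 214 = 0b011010110
Split: l1_idx=3, l2_idx=2, offset=6

Answer: L1[3]=2 -> L2[2][2]=34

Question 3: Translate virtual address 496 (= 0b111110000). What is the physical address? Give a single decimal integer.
vaddr = 496 = 0b111110000
Split: l1_idx=7, l2_idx=6, offset=0
L1[7] = 3
L2[3][6] = 1
paddr = 1 * 8 + 0 = 8

Answer: 8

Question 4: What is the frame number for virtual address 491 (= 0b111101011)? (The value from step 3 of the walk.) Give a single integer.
Answer: 66

Derivation:
vaddr = 491: l1_idx=7, l2_idx=5
L1[7] = 3; L2[3][5] = 66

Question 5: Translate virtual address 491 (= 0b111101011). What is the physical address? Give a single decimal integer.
Answer: 531

Derivation:
vaddr = 491 = 0b111101011
Split: l1_idx=7, l2_idx=5, offset=3
L1[7] = 3
L2[3][5] = 66
paddr = 66 * 8 + 3 = 531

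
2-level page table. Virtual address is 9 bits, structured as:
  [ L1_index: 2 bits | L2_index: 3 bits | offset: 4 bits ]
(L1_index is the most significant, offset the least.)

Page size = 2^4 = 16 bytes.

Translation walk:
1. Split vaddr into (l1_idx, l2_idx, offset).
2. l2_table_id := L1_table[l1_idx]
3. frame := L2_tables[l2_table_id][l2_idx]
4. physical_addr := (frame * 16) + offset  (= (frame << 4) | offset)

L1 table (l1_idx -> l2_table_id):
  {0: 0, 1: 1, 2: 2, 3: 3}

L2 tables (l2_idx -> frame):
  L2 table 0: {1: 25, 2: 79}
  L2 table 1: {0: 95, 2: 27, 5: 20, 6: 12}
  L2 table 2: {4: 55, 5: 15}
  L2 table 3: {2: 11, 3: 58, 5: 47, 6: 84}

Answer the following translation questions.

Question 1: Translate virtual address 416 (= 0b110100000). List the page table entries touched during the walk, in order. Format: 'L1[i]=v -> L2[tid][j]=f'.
Answer: L1[3]=3 -> L2[3][2]=11

Derivation:
vaddr = 416 = 0b110100000
Split: l1_idx=3, l2_idx=2, offset=0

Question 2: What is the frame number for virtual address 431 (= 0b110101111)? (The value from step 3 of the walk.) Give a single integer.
vaddr = 431: l1_idx=3, l2_idx=2
L1[3] = 3; L2[3][2] = 11

Answer: 11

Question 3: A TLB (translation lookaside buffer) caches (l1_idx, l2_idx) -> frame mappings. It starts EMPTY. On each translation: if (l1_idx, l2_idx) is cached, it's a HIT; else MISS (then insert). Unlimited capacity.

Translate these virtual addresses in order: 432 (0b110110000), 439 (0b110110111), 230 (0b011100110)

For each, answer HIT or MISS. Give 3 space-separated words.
vaddr=432: (3,3) not in TLB -> MISS, insert
vaddr=439: (3,3) in TLB -> HIT
vaddr=230: (1,6) not in TLB -> MISS, insert

Answer: MISS HIT MISS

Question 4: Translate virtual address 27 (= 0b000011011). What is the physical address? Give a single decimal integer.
Answer: 411

Derivation:
vaddr = 27 = 0b000011011
Split: l1_idx=0, l2_idx=1, offset=11
L1[0] = 0
L2[0][1] = 25
paddr = 25 * 16 + 11 = 411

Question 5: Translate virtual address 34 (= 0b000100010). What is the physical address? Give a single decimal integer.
Answer: 1266

Derivation:
vaddr = 34 = 0b000100010
Split: l1_idx=0, l2_idx=2, offset=2
L1[0] = 0
L2[0][2] = 79
paddr = 79 * 16 + 2 = 1266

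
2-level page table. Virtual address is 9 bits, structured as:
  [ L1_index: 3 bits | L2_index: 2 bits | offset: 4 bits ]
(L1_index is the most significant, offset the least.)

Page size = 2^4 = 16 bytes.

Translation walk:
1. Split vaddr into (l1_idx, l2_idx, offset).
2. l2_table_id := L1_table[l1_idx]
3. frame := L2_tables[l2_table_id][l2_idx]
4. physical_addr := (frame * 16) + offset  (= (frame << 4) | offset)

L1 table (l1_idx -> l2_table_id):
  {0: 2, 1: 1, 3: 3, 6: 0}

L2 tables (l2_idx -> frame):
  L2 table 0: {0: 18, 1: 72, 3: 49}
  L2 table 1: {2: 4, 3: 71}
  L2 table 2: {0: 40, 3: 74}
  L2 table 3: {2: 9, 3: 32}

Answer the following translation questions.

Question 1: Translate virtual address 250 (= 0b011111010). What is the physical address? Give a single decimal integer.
Answer: 522

Derivation:
vaddr = 250 = 0b011111010
Split: l1_idx=3, l2_idx=3, offset=10
L1[3] = 3
L2[3][3] = 32
paddr = 32 * 16 + 10 = 522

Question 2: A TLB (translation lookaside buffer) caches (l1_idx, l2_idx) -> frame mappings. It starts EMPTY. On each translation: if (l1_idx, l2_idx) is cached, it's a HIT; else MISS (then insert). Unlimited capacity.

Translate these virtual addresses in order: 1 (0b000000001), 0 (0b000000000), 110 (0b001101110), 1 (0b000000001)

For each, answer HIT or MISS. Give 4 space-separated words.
vaddr=1: (0,0) not in TLB -> MISS, insert
vaddr=0: (0,0) in TLB -> HIT
vaddr=110: (1,2) not in TLB -> MISS, insert
vaddr=1: (0,0) in TLB -> HIT

Answer: MISS HIT MISS HIT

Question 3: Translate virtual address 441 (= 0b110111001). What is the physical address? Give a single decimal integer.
Answer: 793

Derivation:
vaddr = 441 = 0b110111001
Split: l1_idx=6, l2_idx=3, offset=9
L1[6] = 0
L2[0][3] = 49
paddr = 49 * 16 + 9 = 793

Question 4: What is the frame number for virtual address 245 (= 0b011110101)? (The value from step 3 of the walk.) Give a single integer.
vaddr = 245: l1_idx=3, l2_idx=3
L1[3] = 3; L2[3][3] = 32

Answer: 32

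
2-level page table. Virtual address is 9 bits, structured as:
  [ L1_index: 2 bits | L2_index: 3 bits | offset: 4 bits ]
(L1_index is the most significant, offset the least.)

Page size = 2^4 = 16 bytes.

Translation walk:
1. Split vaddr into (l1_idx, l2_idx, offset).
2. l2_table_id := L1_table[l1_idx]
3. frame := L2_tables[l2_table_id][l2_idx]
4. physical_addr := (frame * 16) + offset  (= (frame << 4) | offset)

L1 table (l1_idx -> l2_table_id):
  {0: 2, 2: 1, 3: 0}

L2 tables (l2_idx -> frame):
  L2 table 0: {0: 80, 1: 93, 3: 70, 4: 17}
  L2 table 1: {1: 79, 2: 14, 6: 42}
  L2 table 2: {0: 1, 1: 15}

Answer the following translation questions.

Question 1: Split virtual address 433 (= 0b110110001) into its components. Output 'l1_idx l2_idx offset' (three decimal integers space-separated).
Answer: 3 3 1

Derivation:
vaddr = 433 = 0b110110001
  top 2 bits -> l1_idx = 3
  next 3 bits -> l2_idx = 3
  bottom 4 bits -> offset = 1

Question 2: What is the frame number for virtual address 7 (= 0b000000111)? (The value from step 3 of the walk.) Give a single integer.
Answer: 1

Derivation:
vaddr = 7: l1_idx=0, l2_idx=0
L1[0] = 2; L2[2][0] = 1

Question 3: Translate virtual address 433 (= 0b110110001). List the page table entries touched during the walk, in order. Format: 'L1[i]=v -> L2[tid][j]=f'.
Answer: L1[3]=0 -> L2[0][3]=70

Derivation:
vaddr = 433 = 0b110110001
Split: l1_idx=3, l2_idx=3, offset=1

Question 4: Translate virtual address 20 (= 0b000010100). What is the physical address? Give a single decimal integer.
Answer: 244

Derivation:
vaddr = 20 = 0b000010100
Split: l1_idx=0, l2_idx=1, offset=4
L1[0] = 2
L2[2][1] = 15
paddr = 15 * 16 + 4 = 244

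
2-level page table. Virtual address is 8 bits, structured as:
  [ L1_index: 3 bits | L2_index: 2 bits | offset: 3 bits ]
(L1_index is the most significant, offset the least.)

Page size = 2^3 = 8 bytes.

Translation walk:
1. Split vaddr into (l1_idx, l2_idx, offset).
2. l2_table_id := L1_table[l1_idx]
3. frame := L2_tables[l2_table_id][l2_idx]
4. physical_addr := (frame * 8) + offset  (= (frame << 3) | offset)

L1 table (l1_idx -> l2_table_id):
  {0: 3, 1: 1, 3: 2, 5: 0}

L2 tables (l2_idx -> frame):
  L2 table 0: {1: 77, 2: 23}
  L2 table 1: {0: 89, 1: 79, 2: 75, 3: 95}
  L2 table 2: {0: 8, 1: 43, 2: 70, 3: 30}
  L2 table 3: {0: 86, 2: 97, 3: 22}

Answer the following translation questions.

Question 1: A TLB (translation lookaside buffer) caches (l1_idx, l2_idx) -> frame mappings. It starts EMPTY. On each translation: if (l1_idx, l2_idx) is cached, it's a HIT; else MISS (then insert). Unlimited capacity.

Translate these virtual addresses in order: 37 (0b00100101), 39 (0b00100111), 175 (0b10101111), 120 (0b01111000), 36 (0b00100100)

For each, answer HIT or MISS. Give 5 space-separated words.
Answer: MISS HIT MISS MISS HIT

Derivation:
vaddr=37: (1,0) not in TLB -> MISS, insert
vaddr=39: (1,0) in TLB -> HIT
vaddr=175: (5,1) not in TLB -> MISS, insert
vaddr=120: (3,3) not in TLB -> MISS, insert
vaddr=36: (1,0) in TLB -> HIT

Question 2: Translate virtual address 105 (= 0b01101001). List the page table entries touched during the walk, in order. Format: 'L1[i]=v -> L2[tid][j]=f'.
vaddr = 105 = 0b01101001
Split: l1_idx=3, l2_idx=1, offset=1

Answer: L1[3]=2 -> L2[2][1]=43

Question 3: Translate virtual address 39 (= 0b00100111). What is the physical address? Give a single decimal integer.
vaddr = 39 = 0b00100111
Split: l1_idx=1, l2_idx=0, offset=7
L1[1] = 1
L2[1][0] = 89
paddr = 89 * 8 + 7 = 719

Answer: 719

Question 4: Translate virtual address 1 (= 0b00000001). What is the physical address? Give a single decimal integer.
Answer: 689

Derivation:
vaddr = 1 = 0b00000001
Split: l1_idx=0, l2_idx=0, offset=1
L1[0] = 3
L2[3][0] = 86
paddr = 86 * 8 + 1 = 689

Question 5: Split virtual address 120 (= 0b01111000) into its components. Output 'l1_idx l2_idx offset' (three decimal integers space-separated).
Answer: 3 3 0

Derivation:
vaddr = 120 = 0b01111000
  top 3 bits -> l1_idx = 3
  next 2 bits -> l2_idx = 3
  bottom 3 bits -> offset = 0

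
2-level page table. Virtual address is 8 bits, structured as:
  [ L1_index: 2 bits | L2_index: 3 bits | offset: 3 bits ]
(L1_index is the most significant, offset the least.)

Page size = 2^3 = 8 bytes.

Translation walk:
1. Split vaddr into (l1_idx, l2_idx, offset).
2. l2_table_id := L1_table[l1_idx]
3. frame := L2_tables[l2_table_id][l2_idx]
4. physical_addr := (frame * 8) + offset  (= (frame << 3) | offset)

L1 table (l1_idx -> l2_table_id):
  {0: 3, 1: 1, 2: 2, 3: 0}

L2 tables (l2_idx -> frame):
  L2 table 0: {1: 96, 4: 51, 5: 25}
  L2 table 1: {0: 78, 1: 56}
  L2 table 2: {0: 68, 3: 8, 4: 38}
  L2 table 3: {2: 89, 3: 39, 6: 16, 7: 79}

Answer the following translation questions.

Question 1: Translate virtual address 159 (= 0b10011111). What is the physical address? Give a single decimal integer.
Answer: 71

Derivation:
vaddr = 159 = 0b10011111
Split: l1_idx=2, l2_idx=3, offset=7
L1[2] = 2
L2[2][3] = 8
paddr = 8 * 8 + 7 = 71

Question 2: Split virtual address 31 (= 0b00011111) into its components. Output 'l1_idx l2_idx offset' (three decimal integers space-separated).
Answer: 0 3 7

Derivation:
vaddr = 31 = 0b00011111
  top 2 bits -> l1_idx = 0
  next 3 bits -> l2_idx = 3
  bottom 3 bits -> offset = 7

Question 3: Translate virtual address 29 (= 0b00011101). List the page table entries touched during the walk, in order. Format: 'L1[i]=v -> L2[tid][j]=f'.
Answer: L1[0]=3 -> L2[3][3]=39

Derivation:
vaddr = 29 = 0b00011101
Split: l1_idx=0, l2_idx=3, offset=5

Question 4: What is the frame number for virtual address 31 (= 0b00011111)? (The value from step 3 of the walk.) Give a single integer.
vaddr = 31: l1_idx=0, l2_idx=3
L1[0] = 3; L2[3][3] = 39

Answer: 39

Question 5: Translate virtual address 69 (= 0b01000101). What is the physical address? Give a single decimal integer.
Answer: 629

Derivation:
vaddr = 69 = 0b01000101
Split: l1_idx=1, l2_idx=0, offset=5
L1[1] = 1
L2[1][0] = 78
paddr = 78 * 8 + 5 = 629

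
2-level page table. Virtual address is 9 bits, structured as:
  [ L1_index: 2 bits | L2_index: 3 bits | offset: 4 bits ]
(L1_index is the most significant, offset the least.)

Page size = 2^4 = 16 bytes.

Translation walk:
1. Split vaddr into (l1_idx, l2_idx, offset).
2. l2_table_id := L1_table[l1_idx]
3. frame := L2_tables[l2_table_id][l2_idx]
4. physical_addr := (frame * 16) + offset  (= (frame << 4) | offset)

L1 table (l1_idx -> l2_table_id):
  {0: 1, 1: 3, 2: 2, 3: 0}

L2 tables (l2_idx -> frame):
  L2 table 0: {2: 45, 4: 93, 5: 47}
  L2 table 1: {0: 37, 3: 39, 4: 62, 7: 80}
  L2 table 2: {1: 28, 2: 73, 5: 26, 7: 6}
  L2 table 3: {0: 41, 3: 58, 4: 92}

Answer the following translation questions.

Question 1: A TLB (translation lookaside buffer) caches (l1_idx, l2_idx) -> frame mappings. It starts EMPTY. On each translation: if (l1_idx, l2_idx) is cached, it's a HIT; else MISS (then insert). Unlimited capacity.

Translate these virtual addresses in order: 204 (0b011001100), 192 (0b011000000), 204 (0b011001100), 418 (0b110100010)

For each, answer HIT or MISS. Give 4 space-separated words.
vaddr=204: (1,4) not in TLB -> MISS, insert
vaddr=192: (1,4) in TLB -> HIT
vaddr=204: (1,4) in TLB -> HIT
vaddr=418: (3,2) not in TLB -> MISS, insert

Answer: MISS HIT HIT MISS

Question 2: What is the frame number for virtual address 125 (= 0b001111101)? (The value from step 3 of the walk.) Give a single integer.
Answer: 80

Derivation:
vaddr = 125: l1_idx=0, l2_idx=7
L1[0] = 1; L2[1][7] = 80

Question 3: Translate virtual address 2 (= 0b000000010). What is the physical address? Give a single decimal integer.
Answer: 594

Derivation:
vaddr = 2 = 0b000000010
Split: l1_idx=0, l2_idx=0, offset=2
L1[0] = 1
L2[1][0] = 37
paddr = 37 * 16 + 2 = 594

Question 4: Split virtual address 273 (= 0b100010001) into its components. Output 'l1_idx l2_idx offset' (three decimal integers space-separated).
Answer: 2 1 1

Derivation:
vaddr = 273 = 0b100010001
  top 2 bits -> l1_idx = 2
  next 3 bits -> l2_idx = 1
  bottom 4 bits -> offset = 1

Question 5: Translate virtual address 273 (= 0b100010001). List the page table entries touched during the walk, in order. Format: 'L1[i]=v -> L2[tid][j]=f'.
Answer: L1[2]=2 -> L2[2][1]=28

Derivation:
vaddr = 273 = 0b100010001
Split: l1_idx=2, l2_idx=1, offset=1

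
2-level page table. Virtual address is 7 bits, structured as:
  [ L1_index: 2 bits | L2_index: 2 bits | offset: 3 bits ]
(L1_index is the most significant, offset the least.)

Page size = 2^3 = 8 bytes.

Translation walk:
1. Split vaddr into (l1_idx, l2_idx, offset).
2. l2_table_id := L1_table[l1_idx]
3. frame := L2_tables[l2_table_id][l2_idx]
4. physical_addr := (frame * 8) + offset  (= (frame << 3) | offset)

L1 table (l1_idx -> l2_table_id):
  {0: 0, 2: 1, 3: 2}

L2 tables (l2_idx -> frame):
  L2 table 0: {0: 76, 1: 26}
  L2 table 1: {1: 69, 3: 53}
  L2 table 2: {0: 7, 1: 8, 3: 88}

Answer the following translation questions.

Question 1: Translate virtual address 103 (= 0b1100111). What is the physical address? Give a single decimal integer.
vaddr = 103 = 0b1100111
Split: l1_idx=3, l2_idx=0, offset=7
L1[3] = 2
L2[2][0] = 7
paddr = 7 * 8 + 7 = 63

Answer: 63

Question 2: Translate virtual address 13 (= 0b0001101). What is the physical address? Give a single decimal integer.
vaddr = 13 = 0b0001101
Split: l1_idx=0, l2_idx=1, offset=5
L1[0] = 0
L2[0][1] = 26
paddr = 26 * 8 + 5 = 213

Answer: 213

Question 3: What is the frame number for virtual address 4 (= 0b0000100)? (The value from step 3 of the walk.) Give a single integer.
vaddr = 4: l1_idx=0, l2_idx=0
L1[0] = 0; L2[0][0] = 76

Answer: 76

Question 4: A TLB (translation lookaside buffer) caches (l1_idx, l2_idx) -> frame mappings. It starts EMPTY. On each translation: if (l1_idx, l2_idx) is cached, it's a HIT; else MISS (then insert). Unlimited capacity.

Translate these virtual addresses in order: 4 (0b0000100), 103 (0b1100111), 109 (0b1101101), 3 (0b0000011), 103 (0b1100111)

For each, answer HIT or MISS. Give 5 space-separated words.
Answer: MISS MISS MISS HIT HIT

Derivation:
vaddr=4: (0,0) not in TLB -> MISS, insert
vaddr=103: (3,0) not in TLB -> MISS, insert
vaddr=109: (3,1) not in TLB -> MISS, insert
vaddr=3: (0,0) in TLB -> HIT
vaddr=103: (3,0) in TLB -> HIT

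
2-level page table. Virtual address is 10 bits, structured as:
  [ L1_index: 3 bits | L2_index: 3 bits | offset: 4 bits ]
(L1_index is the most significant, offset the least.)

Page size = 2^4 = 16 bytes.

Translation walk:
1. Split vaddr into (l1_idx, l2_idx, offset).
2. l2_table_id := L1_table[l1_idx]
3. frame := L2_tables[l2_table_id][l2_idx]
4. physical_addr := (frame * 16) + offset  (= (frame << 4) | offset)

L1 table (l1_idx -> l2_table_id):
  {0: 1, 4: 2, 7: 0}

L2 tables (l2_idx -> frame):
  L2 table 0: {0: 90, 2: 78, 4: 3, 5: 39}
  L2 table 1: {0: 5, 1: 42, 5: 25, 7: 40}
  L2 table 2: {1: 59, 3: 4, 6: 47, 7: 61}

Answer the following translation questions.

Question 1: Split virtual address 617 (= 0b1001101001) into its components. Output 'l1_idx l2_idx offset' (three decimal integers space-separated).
vaddr = 617 = 0b1001101001
  top 3 bits -> l1_idx = 4
  next 3 bits -> l2_idx = 6
  bottom 4 bits -> offset = 9

Answer: 4 6 9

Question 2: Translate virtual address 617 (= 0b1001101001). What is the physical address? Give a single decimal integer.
Answer: 761

Derivation:
vaddr = 617 = 0b1001101001
Split: l1_idx=4, l2_idx=6, offset=9
L1[4] = 2
L2[2][6] = 47
paddr = 47 * 16 + 9 = 761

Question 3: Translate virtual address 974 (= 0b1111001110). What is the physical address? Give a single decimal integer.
Answer: 62

Derivation:
vaddr = 974 = 0b1111001110
Split: l1_idx=7, l2_idx=4, offset=14
L1[7] = 0
L2[0][4] = 3
paddr = 3 * 16 + 14 = 62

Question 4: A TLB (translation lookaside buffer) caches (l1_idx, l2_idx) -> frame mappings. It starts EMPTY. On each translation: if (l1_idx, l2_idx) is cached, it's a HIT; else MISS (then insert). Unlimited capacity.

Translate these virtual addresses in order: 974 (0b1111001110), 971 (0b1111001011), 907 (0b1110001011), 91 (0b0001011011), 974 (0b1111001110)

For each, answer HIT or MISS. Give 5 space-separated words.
vaddr=974: (7,4) not in TLB -> MISS, insert
vaddr=971: (7,4) in TLB -> HIT
vaddr=907: (7,0) not in TLB -> MISS, insert
vaddr=91: (0,5) not in TLB -> MISS, insert
vaddr=974: (7,4) in TLB -> HIT

Answer: MISS HIT MISS MISS HIT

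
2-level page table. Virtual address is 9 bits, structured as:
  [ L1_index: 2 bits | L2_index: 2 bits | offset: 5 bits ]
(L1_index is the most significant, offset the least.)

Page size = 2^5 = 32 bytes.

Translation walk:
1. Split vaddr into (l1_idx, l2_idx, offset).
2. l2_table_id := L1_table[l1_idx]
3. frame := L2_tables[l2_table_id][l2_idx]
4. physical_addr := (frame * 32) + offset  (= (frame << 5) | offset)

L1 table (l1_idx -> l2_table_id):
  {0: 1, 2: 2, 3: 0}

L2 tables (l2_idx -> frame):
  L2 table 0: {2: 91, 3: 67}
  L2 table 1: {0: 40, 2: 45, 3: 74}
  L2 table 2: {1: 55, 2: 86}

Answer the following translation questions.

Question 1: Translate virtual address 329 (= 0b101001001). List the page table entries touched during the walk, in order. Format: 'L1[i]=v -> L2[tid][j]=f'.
Answer: L1[2]=2 -> L2[2][2]=86

Derivation:
vaddr = 329 = 0b101001001
Split: l1_idx=2, l2_idx=2, offset=9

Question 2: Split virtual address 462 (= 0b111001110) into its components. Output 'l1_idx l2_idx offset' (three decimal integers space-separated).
Answer: 3 2 14

Derivation:
vaddr = 462 = 0b111001110
  top 2 bits -> l1_idx = 3
  next 2 bits -> l2_idx = 2
  bottom 5 bits -> offset = 14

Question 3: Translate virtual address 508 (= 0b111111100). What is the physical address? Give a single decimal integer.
Answer: 2172

Derivation:
vaddr = 508 = 0b111111100
Split: l1_idx=3, l2_idx=3, offset=28
L1[3] = 0
L2[0][3] = 67
paddr = 67 * 32 + 28 = 2172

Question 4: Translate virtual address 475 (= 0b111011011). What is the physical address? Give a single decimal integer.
Answer: 2939

Derivation:
vaddr = 475 = 0b111011011
Split: l1_idx=3, l2_idx=2, offset=27
L1[3] = 0
L2[0][2] = 91
paddr = 91 * 32 + 27 = 2939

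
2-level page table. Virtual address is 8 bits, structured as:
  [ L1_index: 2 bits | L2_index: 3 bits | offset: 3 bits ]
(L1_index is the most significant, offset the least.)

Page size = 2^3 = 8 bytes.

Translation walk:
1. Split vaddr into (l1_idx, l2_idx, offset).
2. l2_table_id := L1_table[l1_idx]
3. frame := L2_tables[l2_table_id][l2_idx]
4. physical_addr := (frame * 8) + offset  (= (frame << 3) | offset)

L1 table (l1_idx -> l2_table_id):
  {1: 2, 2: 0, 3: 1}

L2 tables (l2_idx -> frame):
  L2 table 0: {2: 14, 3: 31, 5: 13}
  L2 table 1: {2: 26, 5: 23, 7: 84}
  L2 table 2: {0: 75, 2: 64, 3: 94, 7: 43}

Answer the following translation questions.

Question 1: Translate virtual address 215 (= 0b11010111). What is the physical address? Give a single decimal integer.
vaddr = 215 = 0b11010111
Split: l1_idx=3, l2_idx=2, offset=7
L1[3] = 1
L2[1][2] = 26
paddr = 26 * 8 + 7 = 215

Answer: 215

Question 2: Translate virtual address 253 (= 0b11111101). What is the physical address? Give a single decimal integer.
vaddr = 253 = 0b11111101
Split: l1_idx=3, l2_idx=7, offset=5
L1[3] = 1
L2[1][7] = 84
paddr = 84 * 8 + 5 = 677

Answer: 677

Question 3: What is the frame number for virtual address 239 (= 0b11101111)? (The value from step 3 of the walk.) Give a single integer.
vaddr = 239: l1_idx=3, l2_idx=5
L1[3] = 1; L2[1][5] = 23

Answer: 23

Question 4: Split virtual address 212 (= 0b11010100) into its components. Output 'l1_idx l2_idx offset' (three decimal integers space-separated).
vaddr = 212 = 0b11010100
  top 2 bits -> l1_idx = 3
  next 3 bits -> l2_idx = 2
  bottom 3 bits -> offset = 4

Answer: 3 2 4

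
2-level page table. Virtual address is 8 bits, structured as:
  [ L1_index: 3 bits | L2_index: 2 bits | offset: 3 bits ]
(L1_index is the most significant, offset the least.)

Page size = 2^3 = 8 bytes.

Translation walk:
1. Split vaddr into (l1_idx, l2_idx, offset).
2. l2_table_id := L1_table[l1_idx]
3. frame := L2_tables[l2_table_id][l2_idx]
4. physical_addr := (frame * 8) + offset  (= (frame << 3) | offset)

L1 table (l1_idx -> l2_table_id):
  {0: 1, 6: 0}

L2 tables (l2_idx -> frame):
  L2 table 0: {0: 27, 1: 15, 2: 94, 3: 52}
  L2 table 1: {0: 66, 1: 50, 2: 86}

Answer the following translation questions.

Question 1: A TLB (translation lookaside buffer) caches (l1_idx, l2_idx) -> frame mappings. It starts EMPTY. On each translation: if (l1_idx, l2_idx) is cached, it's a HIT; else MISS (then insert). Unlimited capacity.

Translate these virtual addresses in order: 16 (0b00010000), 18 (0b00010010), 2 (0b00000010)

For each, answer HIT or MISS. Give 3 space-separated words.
vaddr=16: (0,2) not in TLB -> MISS, insert
vaddr=18: (0,2) in TLB -> HIT
vaddr=2: (0,0) not in TLB -> MISS, insert

Answer: MISS HIT MISS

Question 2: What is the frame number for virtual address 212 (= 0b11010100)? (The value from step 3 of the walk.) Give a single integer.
vaddr = 212: l1_idx=6, l2_idx=2
L1[6] = 0; L2[0][2] = 94

Answer: 94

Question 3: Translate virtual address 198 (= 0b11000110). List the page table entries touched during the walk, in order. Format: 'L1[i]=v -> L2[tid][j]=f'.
Answer: L1[6]=0 -> L2[0][0]=27

Derivation:
vaddr = 198 = 0b11000110
Split: l1_idx=6, l2_idx=0, offset=6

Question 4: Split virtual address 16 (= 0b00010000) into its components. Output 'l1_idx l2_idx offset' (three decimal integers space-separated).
vaddr = 16 = 0b00010000
  top 3 bits -> l1_idx = 0
  next 2 bits -> l2_idx = 2
  bottom 3 bits -> offset = 0

Answer: 0 2 0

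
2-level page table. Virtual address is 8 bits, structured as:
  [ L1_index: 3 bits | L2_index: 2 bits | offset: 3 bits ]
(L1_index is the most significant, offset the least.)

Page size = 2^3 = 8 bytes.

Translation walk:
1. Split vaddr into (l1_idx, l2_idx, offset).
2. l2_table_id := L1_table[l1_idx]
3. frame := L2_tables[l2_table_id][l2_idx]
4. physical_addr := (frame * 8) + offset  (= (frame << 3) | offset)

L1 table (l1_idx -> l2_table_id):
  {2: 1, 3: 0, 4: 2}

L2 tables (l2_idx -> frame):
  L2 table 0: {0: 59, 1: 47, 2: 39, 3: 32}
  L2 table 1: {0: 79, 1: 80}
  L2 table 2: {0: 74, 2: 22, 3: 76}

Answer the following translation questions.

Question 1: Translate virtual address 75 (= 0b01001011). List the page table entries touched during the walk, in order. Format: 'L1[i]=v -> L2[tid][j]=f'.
vaddr = 75 = 0b01001011
Split: l1_idx=2, l2_idx=1, offset=3

Answer: L1[2]=1 -> L2[1][1]=80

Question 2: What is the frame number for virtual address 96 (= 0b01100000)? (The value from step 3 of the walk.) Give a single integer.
Answer: 59

Derivation:
vaddr = 96: l1_idx=3, l2_idx=0
L1[3] = 0; L2[0][0] = 59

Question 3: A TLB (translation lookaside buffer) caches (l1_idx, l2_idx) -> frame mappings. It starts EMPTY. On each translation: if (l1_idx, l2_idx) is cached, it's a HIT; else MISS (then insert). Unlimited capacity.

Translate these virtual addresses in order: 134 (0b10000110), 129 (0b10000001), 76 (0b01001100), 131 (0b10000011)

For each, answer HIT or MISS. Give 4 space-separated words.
Answer: MISS HIT MISS HIT

Derivation:
vaddr=134: (4,0) not in TLB -> MISS, insert
vaddr=129: (4,0) in TLB -> HIT
vaddr=76: (2,1) not in TLB -> MISS, insert
vaddr=131: (4,0) in TLB -> HIT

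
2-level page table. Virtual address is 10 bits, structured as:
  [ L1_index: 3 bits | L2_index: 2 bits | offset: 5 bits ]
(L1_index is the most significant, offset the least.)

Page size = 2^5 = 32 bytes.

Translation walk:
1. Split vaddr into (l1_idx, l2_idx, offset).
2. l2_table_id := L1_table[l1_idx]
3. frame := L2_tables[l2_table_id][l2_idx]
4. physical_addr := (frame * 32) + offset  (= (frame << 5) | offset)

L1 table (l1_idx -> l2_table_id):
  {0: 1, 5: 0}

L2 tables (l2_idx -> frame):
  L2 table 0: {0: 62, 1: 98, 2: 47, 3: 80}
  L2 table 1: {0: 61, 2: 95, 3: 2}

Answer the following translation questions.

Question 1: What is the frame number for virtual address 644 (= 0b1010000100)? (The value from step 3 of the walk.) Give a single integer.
vaddr = 644: l1_idx=5, l2_idx=0
L1[5] = 0; L2[0][0] = 62

Answer: 62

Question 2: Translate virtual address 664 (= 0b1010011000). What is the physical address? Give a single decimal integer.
Answer: 2008

Derivation:
vaddr = 664 = 0b1010011000
Split: l1_idx=5, l2_idx=0, offset=24
L1[5] = 0
L2[0][0] = 62
paddr = 62 * 32 + 24 = 2008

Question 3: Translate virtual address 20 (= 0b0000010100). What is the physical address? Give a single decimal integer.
Answer: 1972

Derivation:
vaddr = 20 = 0b0000010100
Split: l1_idx=0, l2_idx=0, offset=20
L1[0] = 1
L2[1][0] = 61
paddr = 61 * 32 + 20 = 1972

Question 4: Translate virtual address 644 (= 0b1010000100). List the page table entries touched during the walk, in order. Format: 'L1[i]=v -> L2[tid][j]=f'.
vaddr = 644 = 0b1010000100
Split: l1_idx=5, l2_idx=0, offset=4

Answer: L1[5]=0 -> L2[0][0]=62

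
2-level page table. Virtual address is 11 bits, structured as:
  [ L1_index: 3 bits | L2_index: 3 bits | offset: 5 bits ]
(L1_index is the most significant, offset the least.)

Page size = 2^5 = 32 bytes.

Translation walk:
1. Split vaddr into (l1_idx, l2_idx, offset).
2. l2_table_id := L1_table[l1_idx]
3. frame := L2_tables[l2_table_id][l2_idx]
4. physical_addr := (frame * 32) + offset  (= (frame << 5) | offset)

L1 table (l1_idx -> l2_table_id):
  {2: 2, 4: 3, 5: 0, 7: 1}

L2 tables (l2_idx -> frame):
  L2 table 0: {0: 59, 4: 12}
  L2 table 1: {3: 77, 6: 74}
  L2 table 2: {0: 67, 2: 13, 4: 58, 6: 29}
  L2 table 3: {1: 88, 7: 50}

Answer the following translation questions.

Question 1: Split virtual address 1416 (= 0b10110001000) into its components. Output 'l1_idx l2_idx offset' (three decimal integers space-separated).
vaddr = 1416 = 0b10110001000
  top 3 bits -> l1_idx = 5
  next 3 bits -> l2_idx = 4
  bottom 5 bits -> offset = 8

Answer: 5 4 8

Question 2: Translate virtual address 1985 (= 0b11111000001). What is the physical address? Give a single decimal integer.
Answer: 2369

Derivation:
vaddr = 1985 = 0b11111000001
Split: l1_idx=7, l2_idx=6, offset=1
L1[7] = 1
L2[1][6] = 74
paddr = 74 * 32 + 1 = 2369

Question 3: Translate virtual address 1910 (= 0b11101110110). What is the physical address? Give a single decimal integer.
Answer: 2486

Derivation:
vaddr = 1910 = 0b11101110110
Split: l1_idx=7, l2_idx=3, offset=22
L1[7] = 1
L2[1][3] = 77
paddr = 77 * 32 + 22 = 2486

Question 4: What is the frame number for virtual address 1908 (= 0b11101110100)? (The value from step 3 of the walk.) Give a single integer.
Answer: 77

Derivation:
vaddr = 1908: l1_idx=7, l2_idx=3
L1[7] = 1; L2[1][3] = 77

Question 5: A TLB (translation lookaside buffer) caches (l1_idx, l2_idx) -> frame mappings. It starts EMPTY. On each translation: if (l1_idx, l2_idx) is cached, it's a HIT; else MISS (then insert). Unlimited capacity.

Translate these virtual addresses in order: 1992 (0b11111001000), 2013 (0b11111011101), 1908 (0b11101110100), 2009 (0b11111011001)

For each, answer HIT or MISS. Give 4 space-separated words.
Answer: MISS HIT MISS HIT

Derivation:
vaddr=1992: (7,6) not in TLB -> MISS, insert
vaddr=2013: (7,6) in TLB -> HIT
vaddr=1908: (7,3) not in TLB -> MISS, insert
vaddr=2009: (7,6) in TLB -> HIT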